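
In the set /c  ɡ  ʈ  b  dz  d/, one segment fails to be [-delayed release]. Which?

dz

Every segment except /dz/ is [-delayed release]. /dz/ (voiced alveolar affricate) is [+delayed release], so it is the exception.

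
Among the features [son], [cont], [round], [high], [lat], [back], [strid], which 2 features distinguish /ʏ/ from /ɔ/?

[high], [back]

/ʏ/ (high front rounded lax vowel) and /ɔ/ (mid back rounded lax vowel) agree on [+sonorant], [+continuant], [+round], [−lateral], [−strident]. They differ on [high] (/ʏ/ [+], /ɔ/ [−]), [back] (/ʏ/ [−], /ɔ/ [+]).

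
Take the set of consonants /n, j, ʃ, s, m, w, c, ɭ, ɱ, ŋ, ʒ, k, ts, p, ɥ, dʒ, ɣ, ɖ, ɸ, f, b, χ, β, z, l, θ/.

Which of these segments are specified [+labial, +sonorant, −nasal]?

Eliminate segments failing any feature: /n, j, ʃ, s, c, ɭ, ŋ, ʒ, k, ts, dʒ, ɣ, ɖ, χ, z, l, θ/ are [−labial]; /m, ɱ/ are [+nasal]; /p, ɸ, f, b, β/ are [−sonorant]. The remaining /w, ɥ/ satisfy [+labial], [+sonorant], [−nasal].

w, ɥ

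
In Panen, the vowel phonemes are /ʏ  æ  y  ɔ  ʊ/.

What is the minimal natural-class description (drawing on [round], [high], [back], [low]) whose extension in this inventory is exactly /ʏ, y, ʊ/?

[+high]

Every target segment is [+high] and no other inventory member is, so one feature is enough.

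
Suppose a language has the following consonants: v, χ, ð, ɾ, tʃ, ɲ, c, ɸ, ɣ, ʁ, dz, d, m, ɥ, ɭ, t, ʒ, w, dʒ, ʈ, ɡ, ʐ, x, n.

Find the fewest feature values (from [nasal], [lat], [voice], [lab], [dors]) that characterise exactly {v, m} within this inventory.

/v, m/ are all [+voice], [+labial], [-dorsal], and no other segment in the inventory matches all three values. Dropping any one of them over-generates: [+labial, -dorsal] alone would also admit /ɸ/; [+voice, -dorsal] alone would also admit /ð, ɾ, dz, d, …/; [+voice, +labial] alone would also admit /ɥ, w/. No other combination of two listed features picks out exactly this set either, so fewer than three features will not do.

[+voice, +lab, -dors]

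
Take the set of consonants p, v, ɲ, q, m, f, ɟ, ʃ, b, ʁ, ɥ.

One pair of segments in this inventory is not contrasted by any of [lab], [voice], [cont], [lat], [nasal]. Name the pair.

/ɥ/ (labial-palatal glide) and /v/ (voiced labiodental fricative) are both [+labial], [+voice], [+continuant], [−lateral], [−nasal], so none of the listed features separates them. (They do differ in [sonorant], [round] and [dorsal], which are not among the given features.) Every other pair in the inventory differs on at least one listed feature.

ɥ, v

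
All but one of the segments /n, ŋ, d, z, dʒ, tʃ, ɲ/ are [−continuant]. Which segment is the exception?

z

Every segment except /z/ is [−continuant]. /z/ (voiced alveolar fricative) is [+continuant], so it is the exception.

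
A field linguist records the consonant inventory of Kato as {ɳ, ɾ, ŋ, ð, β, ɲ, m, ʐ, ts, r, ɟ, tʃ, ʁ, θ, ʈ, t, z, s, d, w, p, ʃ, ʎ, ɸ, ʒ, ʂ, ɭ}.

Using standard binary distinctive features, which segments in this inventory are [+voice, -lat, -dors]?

Eliminate segments failing any feature: /ŋ, ɲ, ɟ, ʁ, w/ are [+dorsal]; /ts, tʃ, θ, ʈ, t, s, p, ʃ, ɸ, ʂ/ are [-voice]; /ʎ, ɭ/ are [+lateral]. The remaining /ɳ, ɾ, ð, β, m, ʐ, r, z, d, ʒ/ satisfy [+voice], [-lateral], [-dorsal].

ɳ, ɾ, ð, β, m, ʐ, r, z, d, ʒ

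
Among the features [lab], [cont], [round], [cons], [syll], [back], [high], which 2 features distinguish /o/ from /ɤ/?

The two segments share [+continuant], [-consonantal], [+syllabic], [+back], [-high]. The only features from the list on which they differ: /o/ is [+labial] while /ɤ/ is [-labial]; /o/ is [+round] while /ɤ/ is [-round].

[labial], [round]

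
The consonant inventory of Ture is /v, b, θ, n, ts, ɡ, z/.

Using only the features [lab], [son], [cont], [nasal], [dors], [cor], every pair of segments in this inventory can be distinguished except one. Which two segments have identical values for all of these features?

θ, z

Both /θ/ and /z/ are [-labial], [-sonorant], [+continuant], [-nasal], [-dorsal], [+coronal]. Since the list omits [voice], [strident] and [distributed] — which do distinguish the voiceless dental fricative from the voiced alveolar fricative — this pair collapses; all other pairs remain distinct.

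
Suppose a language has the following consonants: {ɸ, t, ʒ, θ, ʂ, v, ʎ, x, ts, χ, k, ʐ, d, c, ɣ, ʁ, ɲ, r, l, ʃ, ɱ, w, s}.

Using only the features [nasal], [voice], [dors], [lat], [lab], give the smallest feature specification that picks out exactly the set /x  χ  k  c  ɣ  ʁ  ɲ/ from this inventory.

[−lat, −lab, +dors]

Every target segment is [−lateral], [−labial], [+dorsal]; each remaining inventory member fails at least one of these. Each conjunct is needed — [−labial, +dorsal] alone would also admit /ʎ/; [−lateral, +dorsal] alone would also admit /w/; [−lateral, −labial] alone would also admit /t, ʒ, θ, ʂ, …/ — and no other combination of two listed features has exactly this extension, so three is the minimum.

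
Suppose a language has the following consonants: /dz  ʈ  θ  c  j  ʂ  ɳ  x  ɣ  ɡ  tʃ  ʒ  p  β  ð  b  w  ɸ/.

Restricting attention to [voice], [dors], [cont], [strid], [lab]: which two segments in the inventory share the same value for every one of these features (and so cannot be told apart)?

On the given features, /ɣ/ and /j/ have an identical profile: [+voice], [+dorsal], [+continuant], [−strident], [−labial]. No other two segments in the inventory coincide on all 5 features. (They do differ in [sonorant] and [back], which are not among the given features.)

ɣ, j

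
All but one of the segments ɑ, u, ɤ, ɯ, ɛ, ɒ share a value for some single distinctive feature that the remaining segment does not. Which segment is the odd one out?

[back] groups all but one: /ɒ, ɑ, u, ɤ, ɯ/ share [+back] while /ɛ/ (mid front unrounded lax vowel) alone is [-back]. Removing any other segment would not leave a single-feature class that excludes it.

ɛ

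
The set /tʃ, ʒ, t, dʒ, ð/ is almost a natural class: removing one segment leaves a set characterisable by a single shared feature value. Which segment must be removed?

t

The remaining segments after removing /t/ share [+distributed]; /t/ (voiceless alveolar stop) is [−distributed]. For every other candidate removal, the leftover set fails to share any single feature value that the removed segment lacks.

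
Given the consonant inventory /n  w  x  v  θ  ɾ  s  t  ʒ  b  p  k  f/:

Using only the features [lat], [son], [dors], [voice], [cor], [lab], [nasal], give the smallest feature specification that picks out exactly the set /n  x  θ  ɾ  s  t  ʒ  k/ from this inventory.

[-lab]

The target set is precisely the extension of [-labial] in this inventory.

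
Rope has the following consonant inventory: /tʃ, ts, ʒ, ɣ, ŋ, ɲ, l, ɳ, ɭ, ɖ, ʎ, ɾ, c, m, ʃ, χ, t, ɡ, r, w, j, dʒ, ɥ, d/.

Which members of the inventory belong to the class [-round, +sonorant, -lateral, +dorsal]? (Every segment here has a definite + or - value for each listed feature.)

ŋ, ɲ, j

First, the [-round] segments are /tʃ, ts, ʒ, ɣ, ŋ, ɲ, l, ɳ, ɭ, ɖ, ʎ, ɾ, c, m, ʃ, χ, t, ɡ, r, j, dʒ, d/.
Of those, [+sonorant] gives /ŋ, ɲ, l, ɳ, ɭ, ʎ, ɾ, m, r, j/.
Then [-lateral] gives /ŋ, ɲ, ɳ, ɾ, m, r, j/.
Among these, [+dorsal] leaves /ŋ, ɲ, j/.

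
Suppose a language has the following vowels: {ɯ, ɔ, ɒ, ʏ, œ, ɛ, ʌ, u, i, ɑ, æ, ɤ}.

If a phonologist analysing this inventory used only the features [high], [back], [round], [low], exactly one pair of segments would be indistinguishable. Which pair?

Both /ʌ/ and /ɤ/ are [−high], [+back], [−round], [−low]. Since the list omits [tense] — which does distinguish the mid back unrounded lax vowel from the mid back unrounded tense vowel — this pair collapses; all other pairs remain distinct.

ʌ, ɤ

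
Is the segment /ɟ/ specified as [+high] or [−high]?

As the voiced palatal stop, /ɟ/ is [+high].

[+high]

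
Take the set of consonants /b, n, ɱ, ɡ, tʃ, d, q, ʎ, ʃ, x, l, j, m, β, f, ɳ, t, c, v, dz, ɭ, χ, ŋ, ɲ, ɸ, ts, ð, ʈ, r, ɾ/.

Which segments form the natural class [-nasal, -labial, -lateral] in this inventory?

First, the [-nasal] segments are /b, ɡ, tʃ, d, q, ʎ, ʃ, x, l, j, β, f, t, c, v, dz, ɭ, χ, ɸ, ts, ð, ʈ, r, ɾ/.
Then [-labial] gives /ɡ, tʃ, d, q, ʎ, ʃ, x, l, j, t, c, dz, ɭ, χ, ts, ð, ʈ, r, ɾ/.
Intersecting with [-lateral] leaves /ɡ, tʃ, d, q, ʃ, x, j, t, c, dz, χ, ts, ð, ʈ, r, ɾ/.

ɡ, tʃ, d, q, ʃ, x, j, t, c, dz, χ, ts, ð, ʈ, r, ɾ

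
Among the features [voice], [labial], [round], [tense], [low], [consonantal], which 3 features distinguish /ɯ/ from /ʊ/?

/ɯ/ is the high back unrounded vowel and /ʊ/ is the high back rounded lax vowel. Both are [+voice], [−low], [−consonantal]. /ɯ/ is [−labial] while /ʊ/ is [+labial]; /ɯ/ is [−round] while /ʊ/ is [+round]; /ɯ/ is [+tense] while /ʊ/ is [−tense], so the distinguishing features are [labial], [round], [tense].

[labial], [round], [tense]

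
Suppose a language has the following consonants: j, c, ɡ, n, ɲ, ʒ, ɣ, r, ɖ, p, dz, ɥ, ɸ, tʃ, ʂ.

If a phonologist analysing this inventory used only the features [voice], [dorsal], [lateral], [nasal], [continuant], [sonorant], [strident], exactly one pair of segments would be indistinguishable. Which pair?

On the given features, /ɥ/ and /j/ have an identical profile: [+voice], [+dorsal], [−lateral], [−nasal], [+continuant], [+sonorant], [−strident]. No other two segments in the inventory coincide on all 7 features. (They do differ in [labial] and [round], which are not among the given features.)

ɥ, j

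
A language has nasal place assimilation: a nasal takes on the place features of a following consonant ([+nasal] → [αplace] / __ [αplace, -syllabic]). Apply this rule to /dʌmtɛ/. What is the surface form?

[dʌntɛ]

The only nasal preceding a consonant is /m/ before /t/. /t/ is [+coronal], so /m/ → /n/, giving [dʌntɛ].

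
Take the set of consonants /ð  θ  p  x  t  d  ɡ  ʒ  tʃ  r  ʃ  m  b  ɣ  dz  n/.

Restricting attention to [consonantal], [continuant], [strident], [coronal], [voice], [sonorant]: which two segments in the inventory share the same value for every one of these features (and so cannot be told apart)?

/b/ (voiced bilabial stop) and /ɡ/ (voiced velar stop) are both [+consonantal], [−continuant], [−strident], [−coronal], [+voice], [−sonorant], so none of the listed features separates them. (They do differ in [labial] and [dorsal], which are not among the given features.) Every other pair in the inventory differs on at least one listed feature.

b, ɡ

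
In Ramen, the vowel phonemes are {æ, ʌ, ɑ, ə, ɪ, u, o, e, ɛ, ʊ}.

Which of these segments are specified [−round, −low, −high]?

Eliminate segments failing any feature: /æ, ɑ/ are [+low]; /ɪ/ is [+high]; /u, o, ʊ/ are [+round]. The remaining /ʌ, ə, e, ɛ/ satisfy [−round], [−low], [−high].

ʌ, ə, e, ɛ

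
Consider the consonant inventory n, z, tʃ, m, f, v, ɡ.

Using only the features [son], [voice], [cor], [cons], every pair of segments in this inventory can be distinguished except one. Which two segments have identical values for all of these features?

On the given features, /ɡ/ and /v/ have an identical profile: [−sonorant], [+voice], [−coronal], [+consonantal]. No other two segments in the inventory coincide on all 4 features. (They do differ in [continuant], [labial] and [dorsal], which are not among the given features.)

ɡ, v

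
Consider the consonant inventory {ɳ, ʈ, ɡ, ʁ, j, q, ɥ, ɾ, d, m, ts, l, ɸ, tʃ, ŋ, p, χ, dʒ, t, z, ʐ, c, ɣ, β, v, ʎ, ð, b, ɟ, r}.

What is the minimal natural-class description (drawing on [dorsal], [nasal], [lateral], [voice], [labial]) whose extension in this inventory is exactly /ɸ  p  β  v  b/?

The class [−nasal], [+labial], [−dorsal] has exactly /ɸ, p, β, v, b/ as its extension in this inventory. No smaller conjunction from the listed features achieves this: [+labial, −dorsal] alone would also admit /m/; [−nasal, −dorsal] alone would also admit /ʈ, ɾ, d, ts, …/; [−nasal, +labial] alone would also admit /ɥ/; and checking the remaining two-feature bundles turns up none with this extension.

[−nasal, +labial, −dorsal]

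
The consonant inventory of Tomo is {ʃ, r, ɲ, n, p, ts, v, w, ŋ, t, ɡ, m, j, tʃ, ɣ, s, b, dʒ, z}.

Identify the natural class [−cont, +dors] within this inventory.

ɲ, ŋ, ɡ

Checking each segment against [−continuant], [+dorsal]: /ɲ/ (palatal nasal), /ŋ/ (velar nasal), /ɡ/ (voiced velar stop) satisfy every feature; every other segment in the inventory fails at least one.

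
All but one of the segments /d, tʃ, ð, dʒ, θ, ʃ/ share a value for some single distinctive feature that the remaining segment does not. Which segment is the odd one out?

d

The remaining segments after removing /d/ share [+distributed]; /d/ (voiced alveolar stop) is [−distributed]. For every other candidate removal, the leftover set fails to share any single feature value that the removed segment lacks.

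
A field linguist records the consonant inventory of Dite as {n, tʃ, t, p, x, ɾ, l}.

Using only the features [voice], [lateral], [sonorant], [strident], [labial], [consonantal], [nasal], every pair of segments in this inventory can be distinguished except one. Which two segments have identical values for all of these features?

On the given features, /t/ and /x/ have an identical profile: [−voice], [−lateral], [−sonorant], [−strident], [−labial], [+consonantal], [−nasal]. No other two segments in the inventory coincide on all 7 features. (They do differ in [continuant], [coronal] and [dorsal], which are not among the given features.)

t, x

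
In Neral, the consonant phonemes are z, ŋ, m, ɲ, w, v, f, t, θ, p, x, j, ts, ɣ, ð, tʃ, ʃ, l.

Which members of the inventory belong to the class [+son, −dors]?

m, l

Checking each segment against [+sonorant], [−dorsal]: /m/ (bilabial nasal), /l/ (alveolar lateral approximant) satisfy every feature; every other segment in the inventory fails at least one.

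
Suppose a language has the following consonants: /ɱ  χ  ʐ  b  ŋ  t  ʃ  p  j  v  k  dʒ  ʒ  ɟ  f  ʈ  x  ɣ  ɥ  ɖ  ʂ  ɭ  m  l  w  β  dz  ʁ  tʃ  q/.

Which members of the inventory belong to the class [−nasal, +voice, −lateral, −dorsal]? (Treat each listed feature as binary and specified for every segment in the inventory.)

Checking each segment against [−nasal], [+voice], [−lateral], [−dorsal]: /ʐ/ (voiced retroflex fricative), /b/ (voiced bilabial stop), /v/ (voiced labiodental fricative), /dʒ/ (voiced postalveolar affricate), /ʒ/ (voiced postalveolar fricative), /ɖ/ (voiced retroflex stop), among others, satisfy every feature; every other segment in the inventory fails at least one.

ʐ, b, v, dʒ, ʒ, ɖ, β, dz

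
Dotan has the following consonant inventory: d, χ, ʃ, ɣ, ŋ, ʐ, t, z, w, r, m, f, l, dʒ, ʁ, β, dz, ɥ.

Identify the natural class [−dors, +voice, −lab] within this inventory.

d, ʐ, z, r, l, dʒ, dz

Checking each segment against [−dorsal], [+voice], [−labial]: /d/ (voiced alveolar stop), /ʐ/ (voiced retroflex fricative), /z/ (voiced alveolar fricative), /r/ (alveolar trill), /l/ (alveolar lateral approximant), /dʒ/ (voiced postalveolar affricate), among others, satisfy every feature; every other segment in the inventory fails at least one.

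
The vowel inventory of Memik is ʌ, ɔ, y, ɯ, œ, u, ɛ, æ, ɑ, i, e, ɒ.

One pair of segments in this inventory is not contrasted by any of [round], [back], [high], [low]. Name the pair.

e, ɛ

Both /e/ and /ɛ/ are [−round], [−back], [−high], [−low]. Since the list omits [tense] — which does distinguish the mid front unrounded tense vowel from the mid front unrounded lax vowel — this pair collapses; all other pairs remain distinct.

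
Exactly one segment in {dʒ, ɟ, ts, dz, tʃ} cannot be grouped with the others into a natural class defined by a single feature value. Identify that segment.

/ts, tʃ, dʒ, dz/ are all [+delayed release], but /ɟ/ (voiced palatal stop) is [−delayed release]. No other single segment can be removed to leave a set sharing one feature value that the removed segment lacks, so /ɟ/ is the odd one out.

ɟ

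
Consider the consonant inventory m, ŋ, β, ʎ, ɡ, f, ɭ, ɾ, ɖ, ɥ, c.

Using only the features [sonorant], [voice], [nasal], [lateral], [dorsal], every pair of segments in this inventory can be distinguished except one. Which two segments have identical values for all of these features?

On the given features, /β/ and /ɖ/ have an identical profile: [-sonorant], [+voice], [-nasal], [-lateral], [-dorsal]. No other two segments in the inventory coincide on all 5 features. (They do differ in [continuant], [labial] and [coronal], which are not among the given features.)

β, ɖ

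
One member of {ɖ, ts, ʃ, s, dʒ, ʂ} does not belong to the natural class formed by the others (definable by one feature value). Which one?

The remaining segments after removing /ɖ/ share [+strident]; /ɖ/ (voiced retroflex stop) is [−strident]. For every other candidate removal, the leftover set fails to share any single feature value that the removed segment lacks.

ɖ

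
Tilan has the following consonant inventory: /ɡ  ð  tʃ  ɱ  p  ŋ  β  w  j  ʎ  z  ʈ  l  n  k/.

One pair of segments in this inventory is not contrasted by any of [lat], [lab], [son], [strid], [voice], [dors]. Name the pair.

j, ŋ

Both /j/ and /ŋ/ are [−lateral], [−labial], [+sonorant], [−strident], [+voice], [+dorsal]. Since the list omits [nasal], [continuant] and [back] — which do distinguish the palatal glide from the velar nasal — this pair collapses; all other pairs remain distinct.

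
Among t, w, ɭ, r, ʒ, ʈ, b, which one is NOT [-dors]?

Every segment except /w/ is [-dorsal]. /w/ (labial-velar glide) is [+dorsal], so it is the exception.

w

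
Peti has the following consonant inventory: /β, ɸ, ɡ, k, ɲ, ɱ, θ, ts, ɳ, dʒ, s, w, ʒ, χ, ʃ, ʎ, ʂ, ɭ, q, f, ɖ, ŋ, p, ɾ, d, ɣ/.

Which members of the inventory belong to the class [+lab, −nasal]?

Checking each segment against [+labial], [−nasal]: /β/ (voiced bilabial fricative), /ɸ/ (voiceless bilabial fricative), /w/ (labial-velar glide), /f/ (voiceless labiodental fricative), /p/ (voiceless bilabial stop) satisfy every feature; every other segment in the inventory fails at least one.

β, ɸ, w, f, p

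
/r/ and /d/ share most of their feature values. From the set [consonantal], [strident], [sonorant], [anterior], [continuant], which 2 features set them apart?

/r/ is the alveolar trill and /d/ is the voiced alveolar stop. Both are [+consonantal], [-strident], [+anterior]. /r/ is [+sonorant] while /d/ is [-sonorant]; /r/ is [+continuant] while /d/ is [-continuant], so the distinguishing features are [sonorant], [continuant].

[sonorant], [continuant]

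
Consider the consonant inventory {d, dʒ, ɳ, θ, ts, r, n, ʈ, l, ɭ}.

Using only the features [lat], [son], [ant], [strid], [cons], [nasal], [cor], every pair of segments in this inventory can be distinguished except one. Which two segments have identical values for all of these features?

d, θ

Both /d/ and /θ/ are [-lateral], [-sonorant], [+anterior], [-strident], [+consonantal], [-nasal], [+coronal]. Since the list omits [voice], [continuant] and [distributed] — which do distinguish the voiced alveolar stop from the voiceless dental fricative — this pair collapses; all other pairs remain distinct.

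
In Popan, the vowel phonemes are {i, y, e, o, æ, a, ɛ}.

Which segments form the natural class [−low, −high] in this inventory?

e, o, ɛ

Checking each segment against [−low], [−high]: /e/ (mid front unrounded tense vowel), /o/ (mid back rounded tense vowel), /ɛ/ (mid front unrounded lax vowel) satisfy every feature; every other segment in the inventory fails at least one.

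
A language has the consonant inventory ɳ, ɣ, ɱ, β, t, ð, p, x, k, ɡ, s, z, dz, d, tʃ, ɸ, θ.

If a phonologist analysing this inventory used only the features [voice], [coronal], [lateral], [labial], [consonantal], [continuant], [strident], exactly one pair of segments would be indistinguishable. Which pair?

Both /ɳ/ and /d/ are [+voice], [+coronal], [-lateral], [-labial], [+consonantal], [-continuant], [-strident]. Since the list omits [sonorant], [nasal] and [anterior] — which do distinguish the retroflex nasal from the voiced alveolar stop — this pair collapses; all other pairs remain distinct.

ɳ, d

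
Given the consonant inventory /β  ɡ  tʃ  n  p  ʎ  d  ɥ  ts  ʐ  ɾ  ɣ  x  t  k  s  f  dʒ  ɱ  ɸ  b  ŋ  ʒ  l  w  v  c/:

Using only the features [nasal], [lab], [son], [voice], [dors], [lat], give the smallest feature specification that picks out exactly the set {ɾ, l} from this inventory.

[+son, −nasal, −dors]

Every target segment is [+sonorant], [−nasal], [−dorsal]; each remaining inventory member fails at least one of these. Each conjunct is needed — [−nasal, −dorsal] alone would also admit /β, tʃ, p, d, …/; [+sonorant, −dorsal] alone would also admit /n, ɱ/; [+sonorant, −nasal] alone would also admit /ʎ, ɥ, w/ — and no other combination of two listed features has exactly this extension, so three is the minimum.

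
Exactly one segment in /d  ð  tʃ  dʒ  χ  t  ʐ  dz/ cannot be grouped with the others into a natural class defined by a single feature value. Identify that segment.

/dʒ, d, tʃ, dz, ð, ʐ, t/ are all [+coronal], but /χ/ (voiceless uvular fricative) is [−coronal]. No other single segment can be removed to leave a set sharing one feature value that the removed segment lacks, so /χ/ is the odd one out.

χ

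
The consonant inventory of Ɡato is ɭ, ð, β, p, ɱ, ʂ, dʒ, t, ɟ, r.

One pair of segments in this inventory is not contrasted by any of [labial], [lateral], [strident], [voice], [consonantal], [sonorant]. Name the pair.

/ɟ/ (voiced palatal stop) and /ð/ (voiced dental fricative) are both [-labial], [-lateral], [-strident], [+voice], [+consonantal], [-sonorant], so none of the listed features separates them. (They do differ in [continuant] and [dorsal], which are not among the given features.) Every other pair in the inventory differs on at least one listed feature.

ɟ, ð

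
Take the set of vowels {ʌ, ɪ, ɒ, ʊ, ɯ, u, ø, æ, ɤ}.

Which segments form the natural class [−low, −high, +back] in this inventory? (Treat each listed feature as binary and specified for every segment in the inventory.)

ʌ, ɤ

Checking each segment against [−low], [−high], [+back]: /ʌ/ (mid back unrounded lax vowel), /ɤ/ (mid back unrounded tense vowel) satisfy every feature; every other segment in the inventory fails at least one.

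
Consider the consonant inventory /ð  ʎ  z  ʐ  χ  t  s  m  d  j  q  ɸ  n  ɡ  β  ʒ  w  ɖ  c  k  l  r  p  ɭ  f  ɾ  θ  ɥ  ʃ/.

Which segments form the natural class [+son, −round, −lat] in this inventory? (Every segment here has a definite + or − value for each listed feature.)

Checking each segment against [+sonorant], [−round], [−lateral]: /m/ (bilabial nasal), /j/ (palatal glide), /n/ (alveolar nasal), /r/ (alveolar trill), /ɾ/ (alveolar tap) satisfy every feature; every other segment in the inventory fails at least one.

m, j, n, r, ɾ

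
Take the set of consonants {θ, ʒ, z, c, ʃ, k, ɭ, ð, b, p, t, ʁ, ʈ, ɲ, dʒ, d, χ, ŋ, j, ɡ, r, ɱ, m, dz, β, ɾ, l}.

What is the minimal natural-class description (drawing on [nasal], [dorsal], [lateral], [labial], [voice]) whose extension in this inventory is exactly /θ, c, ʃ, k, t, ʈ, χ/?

/θ, c, ʃ, k, t, ʈ, χ/ are all [−voice], [−labial], and no other segment in the inventory matches both values. Dropping any one of them over-generates: [−labial] alone would also admit /ʒ, z, ɭ, ð, …/; [−voice] alone would also admit /p/. No other single listed feature picks out exactly this set either, so fewer than two features will not do.

[−voice, −labial]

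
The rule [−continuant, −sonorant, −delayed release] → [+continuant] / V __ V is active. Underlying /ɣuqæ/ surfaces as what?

[ɣuχæ]

Only /q/ occurs between two vowels (/u/ __ /æ/) and matches the structural description. It is a voiceless uvular stop, so [−continuant, −sonorant, −delayed release] holds; changing it to [+continuant] with all other features held fixed yields /χ/ (voiceless uvular fricative). No other segment meets both the structural description and the environment, so the output is [ɣuχæ].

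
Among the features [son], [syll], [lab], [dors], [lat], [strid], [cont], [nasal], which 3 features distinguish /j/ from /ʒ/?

The two segments share [−syllabic], [−labial], [−lateral], [+continuant], [−nasal]. The only features from the list on which they differ: /j/ is [+sonorant] while /ʒ/ is [−sonorant]; /j/ is [−strident] while /ʒ/ is [+strident]; /j/ is [+dorsal] while /ʒ/ is [−dorsal].

[sonorant], [strident], [dorsal]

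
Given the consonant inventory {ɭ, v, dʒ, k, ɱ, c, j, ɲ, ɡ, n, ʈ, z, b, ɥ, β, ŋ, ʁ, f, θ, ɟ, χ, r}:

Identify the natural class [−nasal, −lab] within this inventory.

Checking each segment against [−nasal], [−labial]: /ɭ/ (retroflex lateral approximant), /dʒ/ (voiced postalveolar affricate), /k/ (voiceless velar stop), /c/ (voiceless palatal stop), /j/ (palatal glide), /ɡ/ (voiced velar stop), among others, satisfy every feature; every other segment in the inventory fails at least one.

ɭ, dʒ, k, c, j, ɡ, ʈ, z, ʁ, θ, ɟ, χ, r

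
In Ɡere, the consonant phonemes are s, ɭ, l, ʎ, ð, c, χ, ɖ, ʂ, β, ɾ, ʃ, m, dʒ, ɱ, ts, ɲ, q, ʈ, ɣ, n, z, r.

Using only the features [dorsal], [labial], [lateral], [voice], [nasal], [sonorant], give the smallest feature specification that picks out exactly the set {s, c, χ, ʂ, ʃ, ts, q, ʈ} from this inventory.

/s, c, χ, ʂ, ʃ, ts, q, ʈ/ are exactly the [−voice] segments in the inventory, so a single feature suffices.

[−voice]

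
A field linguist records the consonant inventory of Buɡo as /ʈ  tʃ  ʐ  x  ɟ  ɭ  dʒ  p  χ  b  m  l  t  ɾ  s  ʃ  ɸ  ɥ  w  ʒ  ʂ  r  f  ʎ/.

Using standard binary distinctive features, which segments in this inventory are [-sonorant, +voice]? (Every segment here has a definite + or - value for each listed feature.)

Eliminate segments failing any feature: /ʈ, tʃ, x, p, χ, t, s, ʃ, ɸ, ʂ, f/ are [-voice]; /ɭ, m, l, ɾ, ɥ, w, r, ʎ/ are [+sonorant]. The remaining /ʐ, ɟ, dʒ, b, ʒ/ satisfy [-sonorant], [+voice].

ʐ, ɟ, dʒ, b, ʒ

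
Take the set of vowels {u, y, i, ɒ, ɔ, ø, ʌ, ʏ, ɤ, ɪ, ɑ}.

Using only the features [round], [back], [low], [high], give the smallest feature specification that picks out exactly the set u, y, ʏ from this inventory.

The class [+high], [+round] has exactly /u, y, ʏ/ as its extension in this inventory. No smaller conjunction from the listed features achieves this: [+round] alone would also admit /ɒ, ɔ, ø/; [+high] alone would also admit /i, ɪ/; and checking the remaining single features turns up none with this extension.

[+high, +round]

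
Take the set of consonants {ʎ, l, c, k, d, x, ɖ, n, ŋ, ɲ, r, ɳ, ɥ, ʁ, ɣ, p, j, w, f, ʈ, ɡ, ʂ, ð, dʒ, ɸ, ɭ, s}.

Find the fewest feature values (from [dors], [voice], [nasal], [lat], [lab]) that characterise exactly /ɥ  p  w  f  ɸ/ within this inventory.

The target set is precisely the extension of [+labial] in this inventory.

[+lab]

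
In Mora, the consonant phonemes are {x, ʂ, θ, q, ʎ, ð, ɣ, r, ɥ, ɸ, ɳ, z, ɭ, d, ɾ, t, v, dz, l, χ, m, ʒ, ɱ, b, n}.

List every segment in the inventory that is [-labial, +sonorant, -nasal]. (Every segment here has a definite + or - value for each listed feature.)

Eliminate segments failing any feature: /x, ʂ, θ, q, ð, ɣ, z, d, t, dz, χ, ʒ/ are [-sonorant]; /ɥ, ɸ, v, m, ɱ, b/ are [+labial]; /ɳ, n/ are [+nasal]. The remaining /ʎ, r, ɭ, ɾ, l/ satisfy [-labial], [+sonorant], [-nasal].

ʎ, r, ɭ, ɾ, l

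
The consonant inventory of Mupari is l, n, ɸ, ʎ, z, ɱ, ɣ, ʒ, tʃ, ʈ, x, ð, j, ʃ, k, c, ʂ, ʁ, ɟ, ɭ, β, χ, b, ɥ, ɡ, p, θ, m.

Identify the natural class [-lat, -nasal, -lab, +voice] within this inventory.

z, ɣ, ʒ, ð, j, ʁ, ɟ, ɡ

Checking each segment against [-lateral], [-nasal], [-labial], [+voice]: /z/ (voiced alveolar fricative), /ɣ/ (voiced velar fricative), /ʒ/ (voiced postalveolar fricative), /ð/ (voiced dental fricative), /j/ (palatal glide), /ʁ/ (voiced uvular fricative), among others, satisfy every feature; every other segment in the inventory fails at least one.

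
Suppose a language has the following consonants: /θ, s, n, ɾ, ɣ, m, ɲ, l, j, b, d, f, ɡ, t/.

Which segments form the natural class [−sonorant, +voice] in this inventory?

ɣ, b, d, ɡ

First, the [−sonorant] segments are /θ, s, ɣ, b, d, f, ɡ, t/.
Then [+voice] leaves /ɣ, b, d, ɡ/.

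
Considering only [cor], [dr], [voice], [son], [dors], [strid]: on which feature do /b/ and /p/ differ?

[voice]

/b/ is the voiced bilabial stop and /p/ is the voiceless bilabial stop. Both are [−coronal], [−delayed release], [−sonorant], [−dorsal], [−strident]. /b/ is [+voice] while /p/ is [−voice], so the distinguishing feature is [voice].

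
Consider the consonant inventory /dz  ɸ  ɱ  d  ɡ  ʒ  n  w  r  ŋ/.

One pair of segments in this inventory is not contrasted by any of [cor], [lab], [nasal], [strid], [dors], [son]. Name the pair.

On the given features, /dz/ and /ʒ/ have an identical profile: [+coronal], [−labial], [−nasal], [+strident], [−dorsal], [−sonorant]. No other two segments in the inventory coincide on all 6 features. (They do differ in [continuant], [anterior] and [distributed], which are not among the given features.)

dz, ʒ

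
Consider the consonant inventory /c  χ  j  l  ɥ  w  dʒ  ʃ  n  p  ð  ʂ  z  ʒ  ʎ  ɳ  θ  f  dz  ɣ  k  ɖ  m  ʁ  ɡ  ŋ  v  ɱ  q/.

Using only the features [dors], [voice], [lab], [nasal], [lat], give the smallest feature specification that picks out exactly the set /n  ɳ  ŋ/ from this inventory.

[+nasal, −lab]

The class [+nasal], [−labial] has exactly /n, ɳ, ŋ/ as its extension in this inventory. No smaller conjunction from the listed features achieves this: [−labial] alone would also admit /c, χ, j, l, …/; [+nasal] alone would also admit /m, ɱ/; and checking the remaining single features turns up none with this extension.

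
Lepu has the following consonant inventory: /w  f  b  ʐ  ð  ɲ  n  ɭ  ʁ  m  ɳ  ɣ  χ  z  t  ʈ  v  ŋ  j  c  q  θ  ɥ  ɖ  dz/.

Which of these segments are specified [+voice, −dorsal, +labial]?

b, m, v

Checking each segment against [+voice], [−dorsal], [+labial]: /b/ (voiced bilabial stop), /m/ (bilabial nasal), /v/ (voiced labiodental fricative) satisfy every feature; every other segment in the inventory fails at least one.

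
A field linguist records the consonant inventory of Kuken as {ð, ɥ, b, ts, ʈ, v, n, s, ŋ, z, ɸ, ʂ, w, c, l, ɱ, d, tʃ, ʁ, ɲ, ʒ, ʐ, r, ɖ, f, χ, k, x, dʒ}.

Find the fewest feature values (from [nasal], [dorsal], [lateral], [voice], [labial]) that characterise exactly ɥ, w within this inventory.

The class [+labial], [+dorsal] has exactly /ɥ, w/ as its extension in this inventory. No smaller conjunction from the listed features achieves this: [+dorsal] alone would also admit /ŋ, c, ʁ, ɲ, …/; [+labial] alone would also admit /b, v, ɸ, ɱ, …/; and checking the remaining single features turns up none with this extension.

[+labial, +dorsal]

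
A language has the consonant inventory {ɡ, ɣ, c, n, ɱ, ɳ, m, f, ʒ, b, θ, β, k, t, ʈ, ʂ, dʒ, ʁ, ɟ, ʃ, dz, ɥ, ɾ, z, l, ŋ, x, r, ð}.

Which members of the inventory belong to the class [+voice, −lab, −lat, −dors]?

n, ɳ, ʒ, dʒ, dz, ɾ, z, r, ð

Checking each segment against [+voice], [−labial], [−lateral], [−dorsal]: /n/ (alveolar nasal), /ɳ/ (retroflex nasal), /ʒ/ (voiced postalveolar fricative), /dʒ/ (voiced postalveolar affricate), /dz/ (voiced alveolar affricate), /ɾ/ (alveolar tap), among others, satisfy every feature; every other segment in the inventory fails at least one.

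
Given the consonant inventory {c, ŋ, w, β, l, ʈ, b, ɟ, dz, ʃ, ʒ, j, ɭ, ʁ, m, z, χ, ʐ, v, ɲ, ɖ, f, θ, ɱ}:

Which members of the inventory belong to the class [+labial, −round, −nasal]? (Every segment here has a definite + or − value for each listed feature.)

β, b, v, f

First, the [+labial] segments are /w, β, b, m, v, f, ɱ/.
Then [−round] gives /β, b, m, v, f, ɱ/.
Of those, [−nasal] leaves /β, b, v, f/.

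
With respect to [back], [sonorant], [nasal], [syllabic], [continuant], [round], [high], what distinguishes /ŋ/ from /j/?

/ŋ/ is the velar nasal and /j/ is the palatal glide. Both are [+sonorant], [-syllabic], [-round], [+high]. /ŋ/ is [+nasal] while /j/ is [-nasal]; /ŋ/ is [-continuant] while /j/ is [+continuant]; /ŋ/ is [+back] while /j/ is [-back], so the distinguishing features are [nasal], [continuant], [back].

[nasal], [continuant], [back]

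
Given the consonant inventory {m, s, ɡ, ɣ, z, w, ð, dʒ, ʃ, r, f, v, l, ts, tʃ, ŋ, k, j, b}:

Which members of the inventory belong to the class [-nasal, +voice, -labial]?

Checking each segment against [-nasal], [+voice], [-labial]: /ɡ/ (voiced velar stop), /ɣ/ (voiced velar fricative), /z/ (voiced alveolar fricative), /ð/ (voiced dental fricative), /dʒ/ (voiced postalveolar affricate), /r/ (alveolar trill), among others, satisfy every feature; every other segment in the inventory fails at least one.

ɡ, ɣ, z, ð, dʒ, r, l, j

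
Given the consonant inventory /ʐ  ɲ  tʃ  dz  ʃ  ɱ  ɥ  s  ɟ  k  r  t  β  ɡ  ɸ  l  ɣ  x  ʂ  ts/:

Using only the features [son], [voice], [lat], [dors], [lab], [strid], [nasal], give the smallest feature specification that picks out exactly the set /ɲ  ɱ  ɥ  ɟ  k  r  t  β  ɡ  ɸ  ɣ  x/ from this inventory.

[−strid, −lat]

/ɲ, ɱ, ɥ, ɟ, k, r, t, β, ɡ, ɸ, ɣ, x/ are all [−strident], [−lateral], and no other segment in the inventory matches both values. Dropping any one of them over-generates: [−lateral] alone would also admit /ʐ, tʃ, dz, ʃ, …/; [−strident] alone would also admit /l/. No other single listed feature picks out exactly this set either, so fewer than two features will not do.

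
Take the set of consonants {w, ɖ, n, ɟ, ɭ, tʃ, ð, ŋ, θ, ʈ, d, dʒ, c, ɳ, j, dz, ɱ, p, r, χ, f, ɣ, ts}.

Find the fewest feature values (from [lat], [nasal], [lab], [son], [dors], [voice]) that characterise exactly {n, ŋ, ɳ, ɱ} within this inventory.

[+nasal]

Every target segment is [+nasal] and no other inventory member is, so one feature is enough.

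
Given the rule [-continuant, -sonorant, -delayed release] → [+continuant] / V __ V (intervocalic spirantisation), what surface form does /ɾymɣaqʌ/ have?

[ɾymɣaχʌ]

The only segment in the rule's environment that also matches [-continuant, -sonorant, -delayed release] is /q/. Applying [+continuant] turns the voiceless uvular stop into /χ/ (voiceless uvular fricative), giving [ɾymɣaχʌ].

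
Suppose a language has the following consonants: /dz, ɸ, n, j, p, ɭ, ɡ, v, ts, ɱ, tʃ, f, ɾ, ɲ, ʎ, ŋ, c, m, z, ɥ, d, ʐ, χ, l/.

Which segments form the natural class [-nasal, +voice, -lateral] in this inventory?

dz, j, ɡ, v, ɾ, z, ɥ, d, ʐ

Eliminate segments failing any feature: /ɸ, p, ts, tʃ, f, c, χ/ are [-voice]; /n, ɱ, ɲ, ŋ, m/ are [+nasal]; /ɭ, ʎ, l/ are [+lateral]. The remaining /dz, j, ɡ, v, ɾ, z, ɥ, d, ʐ/ satisfy [-nasal], [+voice], [-lateral].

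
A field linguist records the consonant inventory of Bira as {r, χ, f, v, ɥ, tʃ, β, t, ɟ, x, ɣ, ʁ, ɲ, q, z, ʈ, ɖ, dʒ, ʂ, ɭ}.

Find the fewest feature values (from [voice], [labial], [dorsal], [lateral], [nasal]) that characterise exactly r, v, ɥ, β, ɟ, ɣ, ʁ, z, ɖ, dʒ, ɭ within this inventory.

[+voice, -nasal]

Every target segment is [+voice], [-nasal]; each remaining inventory member fails at least one of these. Each conjunct is needed — [-nasal] alone would also admit /χ, f, tʃ, t, …/; [+voice] alone would also admit /ɲ/ — and no other single listed feature has exactly this extension, so two is the minimum.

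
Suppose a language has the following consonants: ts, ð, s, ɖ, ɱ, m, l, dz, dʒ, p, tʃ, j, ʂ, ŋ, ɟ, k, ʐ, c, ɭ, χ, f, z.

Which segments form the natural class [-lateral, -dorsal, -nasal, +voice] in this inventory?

Eliminate segments failing any feature: /ts, s, p, tʃ, ʂ, f/ are [-voice]; /ɱ, m/ are [+nasal]; /l, ɭ/ are [+lateral]; /j, ŋ, ɟ, k, c, χ/ are [+dorsal]. The remaining /ð, ɖ, dz, dʒ, ʐ, z/ satisfy [-lateral], [-dorsal], [-nasal], [+voice].

ð, ɖ, dz, dʒ, ʐ, z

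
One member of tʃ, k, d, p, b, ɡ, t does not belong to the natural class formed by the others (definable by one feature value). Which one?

tʃ

The remaining segments after removing /tʃ/ share [-delayed release]; /tʃ/ (voiceless postalveolar affricate) is [+delayed release]. For every other candidate removal, the leftover set fails to share any single feature value that the removed segment lacks.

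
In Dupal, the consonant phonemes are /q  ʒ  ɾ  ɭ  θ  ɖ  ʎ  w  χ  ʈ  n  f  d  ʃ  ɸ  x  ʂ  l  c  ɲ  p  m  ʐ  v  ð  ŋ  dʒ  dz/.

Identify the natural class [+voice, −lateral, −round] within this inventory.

Eliminate segments failing any feature: /q, θ, χ, ʈ, f, ʃ, ɸ, x, ʂ, c, p/ are [−voice]; /ɭ, ʎ, l/ are [+lateral]; /w/ is [+round]. The remaining /ʒ, ɾ, ɖ, n, d, ɲ, m, ʐ, v, ð, ŋ, dʒ, dz/ satisfy [+voice], [−lateral], [−round].

ʒ, ɾ, ɖ, n, d, ɲ, m, ʐ, v, ð, ŋ, dʒ, dz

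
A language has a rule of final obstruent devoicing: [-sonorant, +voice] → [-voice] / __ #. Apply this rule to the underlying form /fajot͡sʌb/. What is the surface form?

Only the final segment /b/ is both word-final and matches the structural description. It is a voiced bilabial stop, so [-sonorant, +voice] holds; changing it to [-voice] with all other features held fixed yields /p/ (voiceless bilabial stop). No other segment meets both the structural description and the environment, so the output is [fajot͡sʌp].

[fajot͡sʌp]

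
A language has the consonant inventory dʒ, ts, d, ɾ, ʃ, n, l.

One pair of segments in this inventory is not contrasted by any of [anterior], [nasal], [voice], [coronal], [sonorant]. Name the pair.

l, ɾ

On the given features, /l/ and /ɾ/ have an identical profile: [+anterior], [-nasal], [+voice], [+coronal], [+sonorant]. No other two segments in the inventory coincide on all 5 features. (They do differ in [lateral], which is not among the given features.)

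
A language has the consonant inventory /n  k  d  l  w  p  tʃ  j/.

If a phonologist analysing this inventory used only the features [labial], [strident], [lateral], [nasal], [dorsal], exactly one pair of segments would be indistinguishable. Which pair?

Both /j/ and /k/ are [-labial], [-strident], [-lateral], [-nasal], [+dorsal]. Since the list omits [sonorant], [voice], [continuant] and [back] — which do distinguish the palatal glide from the voiceless velar stop — this pair collapses; all other pairs remain distinct.

j, k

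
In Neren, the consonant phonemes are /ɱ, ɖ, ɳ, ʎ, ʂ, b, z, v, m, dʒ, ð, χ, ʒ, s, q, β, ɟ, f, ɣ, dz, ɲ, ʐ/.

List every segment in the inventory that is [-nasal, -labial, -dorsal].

ɖ, ʂ, z, dʒ, ð, ʒ, s, dz, ʐ

Checking each segment against [-nasal], [-labial], [-dorsal]: /ɖ/ (voiced retroflex stop), /ʂ/ (voiceless retroflex fricative), /z/ (voiced alveolar fricative), /dʒ/ (voiced postalveolar affricate), /ð/ (voiced dental fricative), /ʒ/ (voiced postalveolar fricative), among others, satisfy every feature; every other segment in the inventory fails at least one.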